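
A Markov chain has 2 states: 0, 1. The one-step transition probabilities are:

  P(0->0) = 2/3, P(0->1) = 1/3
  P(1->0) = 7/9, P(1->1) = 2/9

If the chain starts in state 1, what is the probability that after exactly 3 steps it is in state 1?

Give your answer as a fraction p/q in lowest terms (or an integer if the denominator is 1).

Computing P^3 by repeated multiplication:
P^1 =
  0: [2/3, 1/3]
  1: [7/9, 2/9]
P^2 =
  0: [19/27, 8/27]
  1: [56/81, 25/81]
P^3 =
  0: [170/243, 73/243]
  1: [511/729, 218/729]

(P^3)[1 -> 1] = 218/729

Answer: 218/729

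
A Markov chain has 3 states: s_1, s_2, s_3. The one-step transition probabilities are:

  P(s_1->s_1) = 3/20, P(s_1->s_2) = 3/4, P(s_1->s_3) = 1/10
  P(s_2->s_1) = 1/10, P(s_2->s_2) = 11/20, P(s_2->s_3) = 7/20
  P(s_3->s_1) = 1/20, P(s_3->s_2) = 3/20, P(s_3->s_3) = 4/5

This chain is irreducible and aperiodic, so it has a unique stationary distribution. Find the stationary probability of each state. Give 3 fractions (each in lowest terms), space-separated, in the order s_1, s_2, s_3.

Answer: 5/68 11/34 41/68

Derivation:
The stationary distribution satisfies pi = pi * P, i.e.:
  pi_s_1 = 3/20*pi_s_1 + 1/10*pi_s_2 + 1/20*pi_s_3
  pi_s_2 = 3/4*pi_s_1 + 11/20*pi_s_2 + 3/20*pi_s_3
  pi_s_3 = 1/10*pi_s_1 + 7/20*pi_s_2 + 4/5*pi_s_3
with normalization: pi_s_1 + pi_s_2 + pi_s_3 = 1.

Using the first 2 balance equations plus normalization, the linear system A*pi = b is:
  [-17/20, 1/10, 1/20] . pi = 0
  [3/4, -9/20, 3/20] . pi = 0
  [1, 1, 1] . pi = 1

Solving yields:
  pi_s_1 = 5/68
  pi_s_2 = 11/34
  pi_s_3 = 41/68

Verification (pi * P):
  5/68*3/20 + 11/34*1/10 + 41/68*1/20 = 5/68 = pi_s_1  (ok)
  5/68*3/4 + 11/34*11/20 + 41/68*3/20 = 11/34 = pi_s_2  (ok)
  5/68*1/10 + 11/34*7/20 + 41/68*4/5 = 41/68 = pi_s_3  (ok)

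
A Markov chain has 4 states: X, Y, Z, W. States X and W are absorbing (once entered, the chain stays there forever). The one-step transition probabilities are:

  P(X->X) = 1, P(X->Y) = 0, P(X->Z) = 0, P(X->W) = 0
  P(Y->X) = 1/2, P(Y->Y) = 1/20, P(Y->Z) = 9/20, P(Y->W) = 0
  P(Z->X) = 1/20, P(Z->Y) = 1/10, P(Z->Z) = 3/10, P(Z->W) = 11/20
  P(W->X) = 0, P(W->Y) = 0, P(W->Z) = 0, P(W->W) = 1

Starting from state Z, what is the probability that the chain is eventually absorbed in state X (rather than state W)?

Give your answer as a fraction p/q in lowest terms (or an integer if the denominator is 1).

Answer: 39/248

Derivation:
Let a_i = P(absorbed in X | start in state i).
Boundary conditions: a_X = 1, a_W = 0.
For each transient state i, a_i = sum_j P(i->j) * a_j:
  a_Y = 1/2*a_X + 1/20*a_Y + 9/20*a_Z + 0*a_W
  a_Z = 1/20*a_X + 1/10*a_Y + 3/10*a_Z + 11/20*a_W

Substituting a_X = 1 and a_W = 0, rearrange to (I - Q) a = r where r[i] = P(i -> X):
  [19/20, -9/20] . (a_Y, a_Z) = 1/2
  [-1/10, 7/10] . (a_Y, a_Z) = 1/20

Solving yields:
  a_Y = 149/248
  a_Z = 39/248

Starting state is Z, so the absorption probability is a_Z = 39/248.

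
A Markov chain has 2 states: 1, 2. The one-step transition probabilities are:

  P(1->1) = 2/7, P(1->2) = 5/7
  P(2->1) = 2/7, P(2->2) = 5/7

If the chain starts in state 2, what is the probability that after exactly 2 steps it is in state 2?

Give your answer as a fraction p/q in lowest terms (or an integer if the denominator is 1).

Computing P^2 by repeated multiplication:
P^1 =
  1: [2/7, 5/7]
  2: [2/7, 5/7]
P^2 =
  1: [2/7, 5/7]
  2: [2/7, 5/7]

(P^2)[2 -> 2] = 5/7

Answer: 5/7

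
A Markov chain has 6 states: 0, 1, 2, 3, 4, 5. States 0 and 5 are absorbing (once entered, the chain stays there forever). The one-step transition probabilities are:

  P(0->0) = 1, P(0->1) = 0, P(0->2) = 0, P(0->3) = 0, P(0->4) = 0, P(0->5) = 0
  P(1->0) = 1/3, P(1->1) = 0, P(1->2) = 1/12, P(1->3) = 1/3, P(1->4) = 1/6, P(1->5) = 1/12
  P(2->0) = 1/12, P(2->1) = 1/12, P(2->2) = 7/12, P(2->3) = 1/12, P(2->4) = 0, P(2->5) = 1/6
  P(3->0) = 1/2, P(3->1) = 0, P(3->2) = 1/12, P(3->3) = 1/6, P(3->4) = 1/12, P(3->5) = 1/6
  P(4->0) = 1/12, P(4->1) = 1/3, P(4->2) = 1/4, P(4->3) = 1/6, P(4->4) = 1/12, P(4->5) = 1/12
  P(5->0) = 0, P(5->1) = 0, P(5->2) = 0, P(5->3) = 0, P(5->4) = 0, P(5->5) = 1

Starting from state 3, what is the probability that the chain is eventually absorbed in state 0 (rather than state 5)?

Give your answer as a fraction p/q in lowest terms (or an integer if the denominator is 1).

Let a_i = P(absorbed in 0 | start in state i).
Boundary conditions: a_0 = 1, a_5 = 0.
For each transient state i, a_i = sum_j P(i->j) * a_j:
  a_1 = 1/3*a_0 + 0*a_1 + 1/12*a_2 + 1/3*a_3 + 1/6*a_4 + 1/12*a_5
  a_2 = 1/12*a_0 + 1/12*a_1 + 7/12*a_2 + 1/12*a_3 + 0*a_4 + 1/6*a_5
  a_3 = 1/2*a_0 + 0*a_1 + 1/12*a_2 + 1/6*a_3 + 1/12*a_4 + 1/6*a_5
  a_4 = 1/12*a_0 + 1/3*a_1 + 1/4*a_2 + 1/6*a_3 + 1/12*a_4 + 1/12*a_5

Substituting a_0 = 1 and a_5 = 0, rearrange to (I - Q) a = r where r[i] = P(i -> 0):
  [1, -1/12, -1/3, -1/6] . (a_1, a_2, a_3, a_4) = 1/3
  [-1/12, 5/12, -1/12, 0] . (a_1, a_2, a_3, a_4) = 1/12
  [0, -1/12, 5/6, -1/12] . (a_1, a_2, a_3, a_4) = 1/2
  [-1/3, -1/4, -1/6, 11/12] . (a_1, a_2, a_3, a_4) = 1/12

Solving yields:
  a_1 = 3993/5608
  a_2 = 679/1402
  a_3 = 3979/5608
  a_4 = 1713/2804

Starting state is 3, so the absorption probability is a_3 = 3979/5608.

Answer: 3979/5608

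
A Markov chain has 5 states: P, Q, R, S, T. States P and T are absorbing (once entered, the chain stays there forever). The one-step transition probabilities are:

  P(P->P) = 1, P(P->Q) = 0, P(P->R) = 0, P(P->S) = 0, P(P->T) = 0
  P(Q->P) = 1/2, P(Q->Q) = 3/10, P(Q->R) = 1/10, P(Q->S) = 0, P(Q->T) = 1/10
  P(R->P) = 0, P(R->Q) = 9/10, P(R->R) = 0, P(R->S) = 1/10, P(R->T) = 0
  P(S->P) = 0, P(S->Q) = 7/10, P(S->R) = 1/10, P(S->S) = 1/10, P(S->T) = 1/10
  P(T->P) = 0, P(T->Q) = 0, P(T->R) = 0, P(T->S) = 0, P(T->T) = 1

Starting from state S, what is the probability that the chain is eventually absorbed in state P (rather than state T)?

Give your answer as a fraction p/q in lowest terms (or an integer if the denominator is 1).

Let a_i = P(absorbed in P | start in state i).
Boundary conditions: a_P = 1, a_T = 0.
For each transient state i, a_i = sum_j P(i->j) * a_j:
  a_Q = 1/2*a_P + 3/10*a_Q + 1/10*a_R + 0*a_S + 1/10*a_T
  a_R = 0*a_P + 9/10*a_Q + 0*a_R + 1/10*a_S + 0*a_T
  a_S = 0*a_P + 7/10*a_Q + 1/10*a_R + 1/10*a_S + 1/10*a_T

Substituting a_P = 1 and a_T = 0, rearrange to (I - Q) a = r where r[i] = P(i -> P):
  [7/10, -1/10, 0] . (a_Q, a_R, a_S) = 1/2
  [-9/10, 1, -1/10] . (a_Q, a_R, a_S) = 0
  [-7/10, -1/10, 9/10] . (a_Q, a_R, a_S) = 0

Solving yields:
  a_Q = 89/107
  a_R = 88/107
  a_S = 79/107

Starting state is S, so the absorption probability is a_S = 79/107.

Answer: 79/107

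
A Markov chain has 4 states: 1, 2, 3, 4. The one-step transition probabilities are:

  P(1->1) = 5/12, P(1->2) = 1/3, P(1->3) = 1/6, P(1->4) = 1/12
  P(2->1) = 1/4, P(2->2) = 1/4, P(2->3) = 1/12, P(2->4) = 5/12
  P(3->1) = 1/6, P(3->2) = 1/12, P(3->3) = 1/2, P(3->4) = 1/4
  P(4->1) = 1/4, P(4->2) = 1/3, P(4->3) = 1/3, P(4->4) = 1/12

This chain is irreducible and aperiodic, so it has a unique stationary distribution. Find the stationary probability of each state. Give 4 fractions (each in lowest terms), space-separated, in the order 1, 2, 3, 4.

Answer: 323/1184 145/592 161/592 249/1184

Derivation:
The stationary distribution satisfies pi = pi * P, i.e.:
  pi_1 = 5/12*pi_1 + 1/4*pi_2 + 1/6*pi_3 + 1/4*pi_4
  pi_2 = 1/3*pi_1 + 1/4*pi_2 + 1/12*pi_3 + 1/3*pi_4
  pi_3 = 1/6*pi_1 + 1/12*pi_2 + 1/2*pi_3 + 1/3*pi_4
  pi_4 = 1/12*pi_1 + 5/12*pi_2 + 1/4*pi_3 + 1/12*pi_4
with normalization: pi_1 + pi_2 + pi_3 + pi_4 = 1.

Using the first 3 balance equations plus normalization, the linear system A*pi = b is:
  [-7/12, 1/4, 1/6, 1/4] . pi = 0
  [1/3, -3/4, 1/12, 1/3] . pi = 0
  [1/6, 1/12, -1/2, 1/3] . pi = 0
  [1, 1, 1, 1] . pi = 1

Solving yields:
  pi_1 = 323/1184
  pi_2 = 145/592
  pi_3 = 161/592
  pi_4 = 249/1184

Verification (pi * P):
  323/1184*5/12 + 145/592*1/4 + 161/592*1/6 + 249/1184*1/4 = 323/1184 = pi_1  (ok)
  323/1184*1/3 + 145/592*1/4 + 161/592*1/12 + 249/1184*1/3 = 145/592 = pi_2  (ok)
  323/1184*1/6 + 145/592*1/12 + 161/592*1/2 + 249/1184*1/3 = 161/592 = pi_3  (ok)
  323/1184*1/12 + 145/592*5/12 + 161/592*1/4 + 249/1184*1/12 = 249/1184 = pi_4  (ok)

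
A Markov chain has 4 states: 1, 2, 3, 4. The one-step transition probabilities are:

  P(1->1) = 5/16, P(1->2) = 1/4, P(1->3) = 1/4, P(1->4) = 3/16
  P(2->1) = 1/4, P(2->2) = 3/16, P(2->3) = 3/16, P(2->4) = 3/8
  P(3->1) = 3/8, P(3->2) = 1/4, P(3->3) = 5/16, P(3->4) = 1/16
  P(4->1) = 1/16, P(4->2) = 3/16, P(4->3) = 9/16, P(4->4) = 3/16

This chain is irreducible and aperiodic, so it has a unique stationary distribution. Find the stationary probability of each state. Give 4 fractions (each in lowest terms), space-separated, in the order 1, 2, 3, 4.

Answer: 1163/4297 963/4297 1354/4297 817/4297

Derivation:
The stationary distribution satisfies pi = pi * P, i.e.:
  pi_1 = 5/16*pi_1 + 1/4*pi_2 + 3/8*pi_3 + 1/16*pi_4
  pi_2 = 1/4*pi_1 + 3/16*pi_2 + 1/4*pi_3 + 3/16*pi_4
  pi_3 = 1/4*pi_1 + 3/16*pi_2 + 5/16*pi_3 + 9/16*pi_4
  pi_4 = 3/16*pi_1 + 3/8*pi_2 + 1/16*pi_3 + 3/16*pi_4
with normalization: pi_1 + pi_2 + pi_3 + pi_4 = 1.

Using the first 3 balance equations plus normalization, the linear system A*pi = b is:
  [-11/16, 1/4, 3/8, 1/16] . pi = 0
  [1/4, -13/16, 1/4, 3/16] . pi = 0
  [1/4, 3/16, -11/16, 9/16] . pi = 0
  [1, 1, 1, 1] . pi = 1

Solving yields:
  pi_1 = 1163/4297
  pi_2 = 963/4297
  pi_3 = 1354/4297
  pi_4 = 817/4297

Verification (pi * P):
  1163/4297*5/16 + 963/4297*1/4 + 1354/4297*3/8 + 817/4297*1/16 = 1163/4297 = pi_1  (ok)
  1163/4297*1/4 + 963/4297*3/16 + 1354/4297*1/4 + 817/4297*3/16 = 963/4297 = pi_2  (ok)
  1163/4297*1/4 + 963/4297*3/16 + 1354/4297*5/16 + 817/4297*9/16 = 1354/4297 = pi_3  (ok)
  1163/4297*3/16 + 963/4297*3/8 + 1354/4297*1/16 + 817/4297*3/16 = 817/4297 = pi_4  (ok)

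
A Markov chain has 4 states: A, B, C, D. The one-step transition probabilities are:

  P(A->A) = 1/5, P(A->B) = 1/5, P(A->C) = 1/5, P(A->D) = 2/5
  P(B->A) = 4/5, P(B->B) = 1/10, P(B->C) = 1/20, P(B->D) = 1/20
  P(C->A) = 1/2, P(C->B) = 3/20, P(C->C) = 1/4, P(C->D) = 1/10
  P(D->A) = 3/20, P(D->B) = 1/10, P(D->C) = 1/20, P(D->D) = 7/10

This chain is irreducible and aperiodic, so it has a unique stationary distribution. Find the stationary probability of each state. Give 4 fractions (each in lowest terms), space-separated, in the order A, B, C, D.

The stationary distribution satisfies pi = pi * P, i.e.:
  pi_A = 1/5*pi_A + 4/5*pi_B + 1/2*pi_C + 3/20*pi_D
  pi_B = 1/5*pi_A + 1/10*pi_B + 3/20*pi_C + 1/10*pi_D
  pi_C = 1/5*pi_A + 1/20*pi_B + 1/4*pi_C + 1/20*pi_D
  pi_D = 2/5*pi_A + 1/20*pi_B + 1/10*pi_C + 7/10*pi_D
with normalization: pi_A + pi_B + pi_C + pi_D = 1.

Using the first 3 balance equations plus normalization, the linear system A*pi = b is:
  [-4/5, 4/5, 1/2, 3/20] . pi = 0
  [1/5, -9/10, 3/20, 1/10] . pi = 0
  [1/5, 1/20, -3/4, 1/20] . pi = 0
  [1, 1, 1, 1] . pi = 1

Solving yields:
  pi_A = 1529/5205
  pi_B = 704/5205
  pi_C = 204/1735
  pi_D = 472/1041

Verification (pi * P):
  1529/5205*1/5 + 704/5205*4/5 + 204/1735*1/2 + 472/1041*3/20 = 1529/5205 = pi_A  (ok)
  1529/5205*1/5 + 704/5205*1/10 + 204/1735*3/20 + 472/1041*1/10 = 704/5205 = pi_B  (ok)
  1529/5205*1/5 + 704/5205*1/20 + 204/1735*1/4 + 472/1041*1/20 = 204/1735 = pi_C  (ok)
  1529/5205*2/5 + 704/5205*1/20 + 204/1735*1/10 + 472/1041*7/10 = 472/1041 = pi_D  (ok)

Answer: 1529/5205 704/5205 204/1735 472/1041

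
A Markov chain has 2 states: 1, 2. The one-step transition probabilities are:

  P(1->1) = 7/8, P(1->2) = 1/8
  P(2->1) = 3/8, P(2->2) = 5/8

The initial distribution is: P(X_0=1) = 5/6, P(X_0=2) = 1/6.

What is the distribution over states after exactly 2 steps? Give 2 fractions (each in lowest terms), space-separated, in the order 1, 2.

Propagating the distribution step by step (d_{t+1} = d_t * P):
d_0 = (1=5/6, 2=1/6)
  d_1[1] = 5/6*7/8 + 1/6*3/8 = 19/24
  d_1[2] = 5/6*1/8 + 1/6*5/8 = 5/24
d_1 = (1=19/24, 2=5/24)
  d_2[1] = 19/24*7/8 + 5/24*3/8 = 37/48
  d_2[2] = 19/24*1/8 + 5/24*5/8 = 11/48
d_2 = (1=37/48, 2=11/48)

Answer: 37/48 11/48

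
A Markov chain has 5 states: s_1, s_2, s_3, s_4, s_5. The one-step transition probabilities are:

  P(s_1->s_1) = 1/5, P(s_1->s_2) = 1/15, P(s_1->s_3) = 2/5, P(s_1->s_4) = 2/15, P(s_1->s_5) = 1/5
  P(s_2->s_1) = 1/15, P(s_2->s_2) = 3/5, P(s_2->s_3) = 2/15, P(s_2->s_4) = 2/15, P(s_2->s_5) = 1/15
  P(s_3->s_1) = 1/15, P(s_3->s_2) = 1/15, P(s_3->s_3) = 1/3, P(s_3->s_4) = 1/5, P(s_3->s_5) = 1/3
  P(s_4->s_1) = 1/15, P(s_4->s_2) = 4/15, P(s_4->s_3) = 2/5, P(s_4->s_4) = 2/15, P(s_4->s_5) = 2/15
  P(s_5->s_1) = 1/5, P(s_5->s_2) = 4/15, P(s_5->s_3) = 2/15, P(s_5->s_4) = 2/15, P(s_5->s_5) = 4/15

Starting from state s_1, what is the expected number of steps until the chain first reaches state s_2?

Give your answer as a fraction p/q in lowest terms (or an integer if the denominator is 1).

Let h_i = expected steps to first reach s_2 from state i.
Boundary: h_s_2 = 0.
First-step equations for the other states:
  h_s_1 = 1 + 1/5*h_s_1 + 1/15*h_s_2 + 2/5*h_s_3 + 2/15*h_s_4 + 1/5*h_s_5
  h_s_3 = 1 + 1/15*h_s_1 + 1/15*h_s_2 + 1/3*h_s_3 + 1/5*h_s_4 + 1/3*h_s_5
  h_s_4 = 1 + 1/15*h_s_1 + 4/15*h_s_2 + 2/5*h_s_3 + 2/15*h_s_4 + 2/15*h_s_5
  h_s_5 = 1 + 1/5*h_s_1 + 4/15*h_s_2 + 2/15*h_s_3 + 2/15*h_s_4 + 4/15*h_s_5

Substituting h_s_2 = 0 and rearranging gives the linear system (I - Q) h = 1:
  [4/5, -2/5, -2/15, -1/5] . (h_s_1, h_s_3, h_s_4, h_s_5) = 1
  [-1/15, 2/3, -1/5, -1/3] . (h_s_1, h_s_3, h_s_4, h_s_5) = 1
  [-1/15, -2/5, 13/15, -2/15] . (h_s_1, h_s_3, h_s_4, h_s_5) = 1
  [-1/5, -2/15, -2/15, 11/15] . (h_s_1, h_s_3, h_s_4, h_s_5) = 1

Solving yields:
  h_s_1 = 5214/767
  h_s_3 = 10041/1534
  h_s_4 = 4242/767
  h_s_5 = 4152/767

Starting state is s_1, so the expected hitting time is h_s_1 = 5214/767.

Answer: 5214/767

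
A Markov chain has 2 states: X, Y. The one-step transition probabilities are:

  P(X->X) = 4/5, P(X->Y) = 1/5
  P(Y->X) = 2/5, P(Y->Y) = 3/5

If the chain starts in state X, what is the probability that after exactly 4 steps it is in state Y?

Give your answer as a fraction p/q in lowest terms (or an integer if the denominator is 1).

Answer: 203/625

Derivation:
Computing P^4 by repeated multiplication:
P^1 =
  X: [4/5, 1/5]
  Y: [2/5, 3/5]
P^2 =
  X: [18/25, 7/25]
  Y: [14/25, 11/25]
P^3 =
  X: [86/125, 39/125]
  Y: [78/125, 47/125]
P^4 =
  X: [422/625, 203/625]
  Y: [406/625, 219/625]

(P^4)[X -> Y] = 203/625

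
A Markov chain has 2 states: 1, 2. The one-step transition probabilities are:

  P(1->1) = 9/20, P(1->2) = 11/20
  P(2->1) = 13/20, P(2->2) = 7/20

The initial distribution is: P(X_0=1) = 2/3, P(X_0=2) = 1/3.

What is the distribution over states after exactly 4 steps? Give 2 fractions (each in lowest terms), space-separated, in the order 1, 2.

Answer: 1016/1875 859/1875

Derivation:
Propagating the distribution step by step (d_{t+1} = d_t * P):
d_0 = (1=2/3, 2=1/3)
  d_1[1] = 2/3*9/20 + 1/3*13/20 = 31/60
  d_1[2] = 2/3*11/20 + 1/3*7/20 = 29/60
d_1 = (1=31/60, 2=29/60)
  d_2[1] = 31/60*9/20 + 29/60*13/20 = 41/75
  d_2[2] = 31/60*11/20 + 29/60*7/20 = 34/75
d_2 = (1=41/75, 2=34/75)
  d_3[1] = 41/75*9/20 + 34/75*13/20 = 811/1500
  d_3[2] = 41/75*11/20 + 34/75*7/20 = 689/1500
d_3 = (1=811/1500, 2=689/1500)
  d_4[1] = 811/1500*9/20 + 689/1500*13/20 = 1016/1875
  d_4[2] = 811/1500*11/20 + 689/1500*7/20 = 859/1875
d_4 = (1=1016/1875, 2=859/1875)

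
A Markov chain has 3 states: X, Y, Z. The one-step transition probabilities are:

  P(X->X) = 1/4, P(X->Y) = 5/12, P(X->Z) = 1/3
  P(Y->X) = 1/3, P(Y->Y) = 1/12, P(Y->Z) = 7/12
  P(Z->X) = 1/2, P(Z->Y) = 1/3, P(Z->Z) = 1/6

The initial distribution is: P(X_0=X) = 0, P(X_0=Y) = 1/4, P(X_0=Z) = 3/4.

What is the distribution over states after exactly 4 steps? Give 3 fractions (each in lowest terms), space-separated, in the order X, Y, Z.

Answer: 1873/5184 24241/82944 28735/82944

Derivation:
Propagating the distribution step by step (d_{t+1} = d_t * P):
d_0 = (X=0, Y=1/4, Z=3/4)
  d_1[X] = 0*1/4 + 1/4*1/3 + 3/4*1/2 = 11/24
  d_1[Y] = 0*5/12 + 1/4*1/12 + 3/4*1/3 = 13/48
  d_1[Z] = 0*1/3 + 1/4*7/12 + 3/4*1/6 = 13/48
d_1 = (X=11/24, Y=13/48, Z=13/48)
  d_2[X] = 11/24*1/4 + 13/48*1/3 + 13/48*1/2 = 49/144
  d_2[Y] = 11/24*5/12 + 13/48*1/12 + 13/48*1/3 = 175/576
  d_2[Z] = 11/24*1/3 + 13/48*7/12 + 13/48*1/6 = 205/576
d_2 = (X=49/144, Y=175/576, Z=205/576)
  d_3[X] = 49/144*1/4 + 175/576*1/3 + 205/576*1/2 = 1259/3456
  d_3[Y] = 49/144*5/12 + 175/576*1/12 + 205/576*1/3 = 1975/6912
  d_3[Z] = 49/144*1/3 + 175/576*7/12 + 205/576*1/6 = 2419/6912
d_3 = (X=1259/3456, Y=1975/6912, Z=2419/6912)
  d_4[X] = 1259/3456*1/4 + 1975/6912*1/3 + 2419/6912*1/2 = 1873/5184
  d_4[Y] = 1259/3456*5/12 + 1975/6912*1/12 + 2419/6912*1/3 = 24241/82944
  d_4[Z] = 1259/3456*1/3 + 1975/6912*7/12 + 2419/6912*1/6 = 28735/82944
d_4 = (X=1873/5184, Y=24241/82944, Z=28735/82944)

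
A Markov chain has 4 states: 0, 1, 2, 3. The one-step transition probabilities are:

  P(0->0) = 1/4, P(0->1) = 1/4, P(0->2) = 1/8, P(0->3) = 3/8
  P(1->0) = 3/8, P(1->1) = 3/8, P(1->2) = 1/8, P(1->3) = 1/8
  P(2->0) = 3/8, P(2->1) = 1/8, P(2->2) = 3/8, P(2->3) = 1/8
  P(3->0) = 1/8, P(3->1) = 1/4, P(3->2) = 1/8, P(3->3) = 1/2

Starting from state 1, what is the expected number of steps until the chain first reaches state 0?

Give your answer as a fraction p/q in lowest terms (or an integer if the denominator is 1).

Let h_i = expected steps to first reach 0 from state i.
Boundary: h_0 = 0.
First-step equations for the other states:
  h_1 = 1 + 3/8*h_0 + 3/8*h_1 + 1/8*h_2 + 1/8*h_3
  h_2 = 1 + 3/8*h_0 + 1/8*h_1 + 3/8*h_2 + 1/8*h_3
  h_3 = 1 + 1/8*h_0 + 1/4*h_1 + 1/8*h_2 + 1/2*h_3

Substituting h_0 = 0 and rearranging gives the linear system (I - Q) h = 1:
  [5/8, -1/8, -1/8] . (h_1, h_2, h_3) = 1
  [-1/8, 5/8, -1/8] . (h_1, h_2, h_3) = 1
  [-1/4, -1/8, 1/2] . (h_1, h_2, h_3) = 1

Solving yields:
  h_1 = 40/13
  h_2 = 40/13
  h_3 = 56/13

Starting state is 1, so the expected hitting time is h_1 = 40/13.

Answer: 40/13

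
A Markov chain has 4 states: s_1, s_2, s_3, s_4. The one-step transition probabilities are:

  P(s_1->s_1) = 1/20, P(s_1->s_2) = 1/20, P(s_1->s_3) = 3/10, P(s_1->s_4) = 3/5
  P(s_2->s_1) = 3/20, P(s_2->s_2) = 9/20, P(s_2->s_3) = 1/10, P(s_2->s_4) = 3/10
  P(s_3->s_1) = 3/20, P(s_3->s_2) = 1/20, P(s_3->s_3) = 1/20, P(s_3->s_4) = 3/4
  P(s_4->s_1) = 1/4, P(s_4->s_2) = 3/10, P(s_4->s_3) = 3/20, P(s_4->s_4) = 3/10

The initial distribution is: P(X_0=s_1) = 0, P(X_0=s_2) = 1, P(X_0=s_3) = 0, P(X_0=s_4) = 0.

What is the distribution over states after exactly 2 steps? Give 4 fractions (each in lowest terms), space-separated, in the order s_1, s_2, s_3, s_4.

Answer: 33/200 61/200 7/50 39/100

Derivation:
Propagating the distribution step by step (d_{t+1} = d_t * P):
d_0 = (s_1=0, s_2=1, s_3=0, s_4=0)
  d_1[s_1] = 0*1/20 + 1*3/20 + 0*3/20 + 0*1/4 = 3/20
  d_1[s_2] = 0*1/20 + 1*9/20 + 0*1/20 + 0*3/10 = 9/20
  d_1[s_3] = 0*3/10 + 1*1/10 + 0*1/20 + 0*3/20 = 1/10
  d_1[s_4] = 0*3/5 + 1*3/10 + 0*3/4 + 0*3/10 = 3/10
d_1 = (s_1=3/20, s_2=9/20, s_3=1/10, s_4=3/10)
  d_2[s_1] = 3/20*1/20 + 9/20*3/20 + 1/10*3/20 + 3/10*1/4 = 33/200
  d_2[s_2] = 3/20*1/20 + 9/20*9/20 + 1/10*1/20 + 3/10*3/10 = 61/200
  d_2[s_3] = 3/20*3/10 + 9/20*1/10 + 1/10*1/20 + 3/10*3/20 = 7/50
  d_2[s_4] = 3/20*3/5 + 9/20*3/10 + 1/10*3/4 + 3/10*3/10 = 39/100
d_2 = (s_1=33/200, s_2=61/200, s_3=7/50, s_4=39/100)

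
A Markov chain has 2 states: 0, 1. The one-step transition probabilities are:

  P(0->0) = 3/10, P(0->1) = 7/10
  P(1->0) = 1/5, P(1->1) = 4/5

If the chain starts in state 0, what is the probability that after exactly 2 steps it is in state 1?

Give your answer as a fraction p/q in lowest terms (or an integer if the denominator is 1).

Computing P^2 by repeated multiplication:
P^1 =
  0: [3/10, 7/10]
  1: [1/5, 4/5]
P^2 =
  0: [23/100, 77/100]
  1: [11/50, 39/50]

(P^2)[0 -> 1] = 77/100

Answer: 77/100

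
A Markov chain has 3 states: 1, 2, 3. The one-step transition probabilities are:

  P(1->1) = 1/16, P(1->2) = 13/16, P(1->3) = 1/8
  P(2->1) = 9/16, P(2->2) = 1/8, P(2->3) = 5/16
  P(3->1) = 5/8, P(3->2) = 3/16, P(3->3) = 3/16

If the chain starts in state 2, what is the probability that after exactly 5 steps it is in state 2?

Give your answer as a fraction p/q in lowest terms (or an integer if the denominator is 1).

Computing P^5 by repeated multiplication:
P^1 =
  1: [1/16, 13/16, 1/8]
  2: [9/16, 1/8, 5/16]
  3: [5/8, 3/16, 3/16]
P^2 =
  1: [69/128, 45/256, 73/256]
  2: [77/256, 17/32, 43/256]
  3: [67/256, 145/256, 11/64]
P^3 =
  1: [1273/4096, 2103/4096, 45/256]
  2: [1731/4096, 701/2048, 963/4096]
  3: [453/1024, 1293/4096, 991/4096]
P^4 =
  1: [3425/8192, 22915/65536, 15221/65536]
  2: [23979/65536, 7049/16384, 13361/65536]
  3: [23359/65536, 29115/65536, 6531/32768]
P^5 =
  1: [385845/1048576, 447693/1048576, 107519/524288]
  2: [411353/1048576, 204101/524288, 229021/1048576]
  3: [208007/524288, 401083/1048576, 231479/1048576]

(P^5)[2 -> 2] = 204101/524288

Answer: 204101/524288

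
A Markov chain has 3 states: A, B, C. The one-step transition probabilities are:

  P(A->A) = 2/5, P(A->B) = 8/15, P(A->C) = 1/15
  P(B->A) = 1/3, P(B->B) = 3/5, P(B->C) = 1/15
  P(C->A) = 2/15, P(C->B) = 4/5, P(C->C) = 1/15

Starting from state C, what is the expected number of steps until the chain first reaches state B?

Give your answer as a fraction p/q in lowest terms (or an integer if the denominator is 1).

Let h_i = expected steps to first reach B from state i.
Boundary: h_B = 0.
First-step equations for the other states:
  h_A = 1 + 2/5*h_A + 8/15*h_B + 1/15*h_C
  h_C = 1 + 2/15*h_A + 4/5*h_B + 1/15*h_C

Substituting h_B = 0 and rearranging gives the linear system (I - Q) h = 1:
  [3/5, -1/15] . (h_A, h_C) = 1
  [-2/15, 14/15] . (h_A, h_C) = 1

Solving yields:
  h_A = 225/124
  h_C = 165/124

Starting state is C, so the expected hitting time is h_C = 165/124.

Answer: 165/124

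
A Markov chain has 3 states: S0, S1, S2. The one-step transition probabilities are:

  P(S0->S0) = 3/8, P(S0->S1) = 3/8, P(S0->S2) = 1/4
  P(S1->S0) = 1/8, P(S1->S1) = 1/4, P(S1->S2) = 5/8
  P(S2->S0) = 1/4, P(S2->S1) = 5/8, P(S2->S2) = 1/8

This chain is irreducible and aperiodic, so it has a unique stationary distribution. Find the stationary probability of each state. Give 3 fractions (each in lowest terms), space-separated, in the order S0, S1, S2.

Answer: 17/75 31/75 9/25

Derivation:
The stationary distribution satisfies pi = pi * P, i.e.:
  pi_S0 = 3/8*pi_S0 + 1/8*pi_S1 + 1/4*pi_S2
  pi_S1 = 3/8*pi_S0 + 1/4*pi_S1 + 5/8*pi_S2
  pi_S2 = 1/4*pi_S0 + 5/8*pi_S1 + 1/8*pi_S2
with normalization: pi_S0 + pi_S1 + pi_S2 = 1.

Using the first 2 balance equations plus normalization, the linear system A*pi = b is:
  [-5/8, 1/8, 1/4] . pi = 0
  [3/8, -3/4, 5/8] . pi = 0
  [1, 1, 1] . pi = 1

Solving yields:
  pi_S0 = 17/75
  pi_S1 = 31/75
  pi_S2 = 9/25

Verification (pi * P):
  17/75*3/8 + 31/75*1/8 + 9/25*1/4 = 17/75 = pi_S0  (ok)
  17/75*3/8 + 31/75*1/4 + 9/25*5/8 = 31/75 = pi_S1  (ok)
  17/75*1/4 + 31/75*5/8 + 9/25*1/8 = 9/25 = pi_S2  (ok)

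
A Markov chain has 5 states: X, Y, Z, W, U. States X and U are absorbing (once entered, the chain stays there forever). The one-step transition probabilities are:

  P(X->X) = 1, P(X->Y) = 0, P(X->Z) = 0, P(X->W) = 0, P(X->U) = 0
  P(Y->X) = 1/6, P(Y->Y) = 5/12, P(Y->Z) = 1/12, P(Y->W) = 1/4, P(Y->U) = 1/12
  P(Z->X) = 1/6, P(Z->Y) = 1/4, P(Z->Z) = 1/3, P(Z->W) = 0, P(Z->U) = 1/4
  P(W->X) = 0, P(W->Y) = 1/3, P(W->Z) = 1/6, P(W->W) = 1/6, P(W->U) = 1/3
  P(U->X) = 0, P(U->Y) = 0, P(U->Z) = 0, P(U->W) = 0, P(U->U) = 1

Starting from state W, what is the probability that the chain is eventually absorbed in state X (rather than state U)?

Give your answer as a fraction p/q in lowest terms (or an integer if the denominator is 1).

Let a_i = P(absorbed in X | start in state i).
Boundary conditions: a_X = 1, a_U = 0.
For each transient state i, a_i = sum_j P(i->j) * a_j:
  a_Y = 1/6*a_X + 5/12*a_Y + 1/12*a_Z + 1/4*a_W + 1/12*a_U
  a_Z = 1/6*a_X + 1/4*a_Y + 1/3*a_Z + 0*a_W + 1/4*a_U
  a_W = 0*a_X + 1/3*a_Y + 1/6*a_Z + 1/6*a_W + 1/3*a_U

Substituting a_X = 1 and a_U = 0, rearrange to (I - Q) a = r where r[i] = P(i -> X):
  [7/12, -1/12, -1/4] . (a_Y, a_Z, a_W) = 1/6
  [-1/4, 2/3, 0] . (a_Y, a_Z, a_W) = 1/6
  [-1/3, -1/6, 5/6] . (a_Y, a_Z, a_W) = 0

Solving yields:
  a_Y = 6/13
  a_Z = 11/26
  a_W = 7/26

Starting state is W, so the absorption probability is a_W = 7/26.

Answer: 7/26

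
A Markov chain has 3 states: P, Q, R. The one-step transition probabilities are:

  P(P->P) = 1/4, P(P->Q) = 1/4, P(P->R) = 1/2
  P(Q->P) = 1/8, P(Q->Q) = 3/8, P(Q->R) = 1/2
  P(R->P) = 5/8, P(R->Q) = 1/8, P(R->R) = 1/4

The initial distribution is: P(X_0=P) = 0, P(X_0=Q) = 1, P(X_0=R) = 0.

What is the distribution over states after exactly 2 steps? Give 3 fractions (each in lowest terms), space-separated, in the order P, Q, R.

Answer: 25/64 15/64 3/8

Derivation:
Propagating the distribution step by step (d_{t+1} = d_t * P):
d_0 = (P=0, Q=1, R=0)
  d_1[P] = 0*1/4 + 1*1/8 + 0*5/8 = 1/8
  d_1[Q] = 0*1/4 + 1*3/8 + 0*1/8 = 3/8
  d_1[R] = 0*1/2 + 1*1/2 + 0*1/4 = 1/2
d_1 = (P=1/8, Q=3/8, R=1/2)
  d_2[P] = 1/8*1/4 + 3/8*1/8 + 1/2*5/8 = 25/64
  d_2[Q] = 1/8*1/4 + 3/8*3/8 + 1/2*1/8 = 15/64
  d_2[R] = 1/8*1/2 + 3/8*1/2 + 1/2*1/4 = 3/8
d_2 = (P=25/64, Q=15/64, R=3/8)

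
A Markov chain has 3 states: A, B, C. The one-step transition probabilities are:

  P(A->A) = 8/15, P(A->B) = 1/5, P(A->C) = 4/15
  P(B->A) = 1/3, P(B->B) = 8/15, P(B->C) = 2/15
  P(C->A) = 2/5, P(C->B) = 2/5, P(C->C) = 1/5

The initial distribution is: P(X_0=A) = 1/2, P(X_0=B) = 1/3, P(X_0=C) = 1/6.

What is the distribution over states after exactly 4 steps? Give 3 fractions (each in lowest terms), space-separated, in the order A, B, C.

Propagating the distribution step by step (d_{t+1} = d_t * P):
d_0 = (A=1/2, B=1/3, C=1/6)
  d_1[A] = 1/2*8/15 + 1/3*1/3 + 1/6*2/5 = 4/9
  d_1[B] = 1/2*1/5 + 1/3*8/15 + 1/6*2/5 = 31/90
  d_1[C] = 1/2*4/15 + 1/3*2/15 + 1/6*1/5 = 19/90
d_1 = (A=4/9, B=31/90, C=19/90)
  d_2[A] = 4/9*8/15 + 31/90*1/3 + 19/90*2/5 = 589/1350
  d_2[B] = 4/9*1/5 + 31/90*8/15 + 19/90*2/5 = 241/675
  d_2[C] = 4/9*4/15 + 31/90*2/15 + 19/90*1/5 = 31/150
d_2 = (A=589/1350, B=241/675, C=31/150)
  d_3[A] = 589/1350*8/15 + 241/675*1/3 + 31/150*2/5 = 1466/3375
  d_3[B] = 589/1350*1/5 + 241/675*8/15 + 31/150*2/5 = 7297/20250
  d_3[C] = 589/1350*4/15 + 241/675*2/15 + 31/150*1/5 = 4157/20250
d_3 = (A=1466/3375, B=7297/20250, C=4157/20250)
  d_4[A] = 1466/3375*8/15 + 7297/20250*1/3 + 4157/20250*2/5 = 26359/60750
  d_4[B] = 1466/3375*1/5 + 7297/20250*8/15 + 4157/20250*2/5 = 54853/151875
  d_4[C] = 1466/3375*4/15 + 7297/20250*2/15 + 4157/20250*1/5 = 62249/303750
d_4 = (A=26359/60750, B=54853/151875, C=62249/303750)

Answer: 26359/60750 54853/151875 62249/303750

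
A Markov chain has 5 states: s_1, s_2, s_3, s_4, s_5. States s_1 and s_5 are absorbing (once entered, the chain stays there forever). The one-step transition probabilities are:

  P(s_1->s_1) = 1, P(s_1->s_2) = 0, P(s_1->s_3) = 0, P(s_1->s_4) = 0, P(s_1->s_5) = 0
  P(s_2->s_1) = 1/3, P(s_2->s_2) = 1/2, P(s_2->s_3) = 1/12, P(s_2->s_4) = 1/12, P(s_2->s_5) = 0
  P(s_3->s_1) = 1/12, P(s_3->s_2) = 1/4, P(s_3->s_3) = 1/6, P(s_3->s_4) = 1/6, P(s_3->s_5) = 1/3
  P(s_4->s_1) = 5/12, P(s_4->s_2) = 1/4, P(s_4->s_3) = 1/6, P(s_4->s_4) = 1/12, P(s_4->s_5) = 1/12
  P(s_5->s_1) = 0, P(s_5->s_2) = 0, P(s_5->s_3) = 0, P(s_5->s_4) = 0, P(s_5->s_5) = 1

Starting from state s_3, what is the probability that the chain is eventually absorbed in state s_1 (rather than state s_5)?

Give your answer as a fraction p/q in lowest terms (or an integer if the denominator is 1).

Answer: 98/187

Derivation:
Let a_i = P(absorbed in s_1 | start in state i).
Boundary conditions: a_s_1 = 1, a_s_5 = 0.
For each transient state i, a_i = sum_j P(i->j) * a_j:
  a_s_2 = 1/3*a_s_1 + 1/2*a_s_2 + 1/12*a_s_3 + 1/12*a_s_4 + 0*a_s_5
  a_s_3 = 1/12*a_s_1 + 1/4*a_s_2 + 1/6*a_s_3 + 1/6*a_s_4 + 1/3*a_s_5
  a_s_4 = 5/12*a_s_1 + 1/4*a_s_2 + 1/6*a_s_3 + 1/12*a_s_4 + 1/12*a_s_5

Substituting a_s_1 = 1 and a_s_5 = 0, rearrange to (I - Q) a = r where r[i] = P(i -> s_1):
  [1/2, -1/12, -1/12] . (a_s_2, a_s_3, a_s_4) = 1/3
  [-1/4, 5/6, -1/6] . (a_s_2, a_s_3, a_s_4) = 1/12
  [-1/4, -1/6, 11/12] . (a_s_2, a_s_3, a_s_4) = 5/12

Solving yields:
  a_s_2 = 497/561
  a_s_3 = 98/187
  a_s_4 = 148/187

Starting state is s_3, so the absorption probability is a_s_3 = 98/187.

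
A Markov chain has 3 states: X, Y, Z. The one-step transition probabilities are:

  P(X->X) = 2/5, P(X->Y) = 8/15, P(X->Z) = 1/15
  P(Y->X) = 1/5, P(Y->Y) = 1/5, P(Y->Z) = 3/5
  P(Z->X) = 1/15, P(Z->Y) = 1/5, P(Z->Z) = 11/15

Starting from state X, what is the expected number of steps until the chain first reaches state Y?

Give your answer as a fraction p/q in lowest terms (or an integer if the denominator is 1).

Answer: 15/7

Derivation:
Let h_i = expected steps to first reach Y from state i.
Boundary: h_Y = 0.
First-step equations for the other states:
  h_X = 1 + 2/5*h_X + 8/15*h_Y + 1/15*h_Z
  h_Z = 1 + 1/15*h_X + 1/5*h_Y + 11/15*h_Z

Substituting h_Y = 0 and rearranging gives the linear system (I - Q) h = 1:
  [3/5, -1/15] . (h_X, h_Z) = 1
  [-1/15, 4/15] . (h_X, h_Z) = 1

Solving yields:
  h_X = 15/7
  h_Z = 30/7

Starting state is X, so the expected hitting time is h_X = 15/7.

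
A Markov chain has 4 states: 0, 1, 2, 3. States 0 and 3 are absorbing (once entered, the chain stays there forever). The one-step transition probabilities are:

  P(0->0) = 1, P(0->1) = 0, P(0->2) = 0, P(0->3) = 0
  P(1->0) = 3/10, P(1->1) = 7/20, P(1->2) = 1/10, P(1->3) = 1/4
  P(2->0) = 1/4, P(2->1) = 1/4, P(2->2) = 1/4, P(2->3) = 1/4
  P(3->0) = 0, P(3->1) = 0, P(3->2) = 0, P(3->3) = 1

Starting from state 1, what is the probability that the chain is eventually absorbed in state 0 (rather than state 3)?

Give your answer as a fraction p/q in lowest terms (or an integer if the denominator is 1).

Let a_i = P(absorbed in 0 | start in state i).
Boundary conditions: a_0 = 1, a_3 = 0.
For each transient state i, a_i = sum_j P(i->j) * a_j:
  a_1 = 3/10*a_0 + 7/20*a_1 + 1/10*a_2 + 1/4*a_3
  a_2 = 1/4*a_0 + 1/4*a_1 + 1/4*a_2 + 1/4*a_3

Substituting a_0 = 1 and a_3 = 0, rearrange to (I - Q) a = r where r[i] = P(i -> 0):
  [13/20, -1/10] . (a_1, a_2) = 3/10
  [-1/4, 3/4] . (a_1, a_2) = 1/4

Solving yields:
  a_1 = 20/37
  a_2 = 19/37

Starting state is 1, so the absorption probability is a_1 = 20/37.

Answer: 20/37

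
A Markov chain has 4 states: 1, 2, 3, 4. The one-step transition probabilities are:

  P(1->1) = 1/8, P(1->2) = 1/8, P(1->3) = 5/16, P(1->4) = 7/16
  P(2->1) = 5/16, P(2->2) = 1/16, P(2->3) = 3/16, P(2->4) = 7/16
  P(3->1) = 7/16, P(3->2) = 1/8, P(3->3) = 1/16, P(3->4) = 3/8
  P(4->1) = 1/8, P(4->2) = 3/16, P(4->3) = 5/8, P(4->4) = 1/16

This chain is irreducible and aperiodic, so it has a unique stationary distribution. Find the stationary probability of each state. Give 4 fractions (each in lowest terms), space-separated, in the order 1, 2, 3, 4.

Answer: 1876/7563 1025/7563 2363/7563 2299/7563

Derivation:
The stationary distribution satisfies pi = pi * P, i.e.:
  pi_1 = 1/8*pi_1 + 5/16*pi_2 + 7/16*pi_3 + 1/8*pi_4
  pi_2 = 1/8*pi_1 + 1/16*pi_2 + 1/8*pi_3 + 3/16*pi_4
  pi_3 = 5/16*pi_1 + 3/16*pi_2 + 1/16*pi_3 + 5/8*pi_4
  pi_4 = 7/16*pi_1 + 7/16*pi_2 + 3/8*pi_3 + 1/16*pi_4
with normalization: pi_1 + pi_2 + pi_3 + pi_4 = 1.

Using the first 3 balance equations plus normalization, the linear system A*pi = b is:
  [-7/8, 5/16, 7/16, 1/8] . pi = 0
  [1/8, -15/16, 1/8, 3/16] . pi = 0
  [5/16, 3/16, -15/16, 5/8] . pi = 0
  [1, 1, 1, 1] . pi = 1

Solving yields:
  pi_1 = 1876/7563
  pi_2 = 1025/7563
  pi_3 = 2363/7563
  pi_4 = 2299/7563

Verification (pi * P):
  1876/7563*1/8 + 1025/7563*5/16 + 2363/7563*7/16 + 2299/7563*1/8 = 1876/7563 = pi_1  (ok)
  1876/7563*1/8 + 1025/7563*1/16 + 2363/7563*1/8 + 2299/7563*3/16 = 1025/7563 = pi_2  (ok)
  1876/7563*5/16 + 1025/7563*3/16 + 2363/7563*1/16 + 2299/7563*5/8 = 2363/7563 = pi_3  (ok)
  1876/7563*7/16 + 1025/7563*7/16 + 2363/7563*3/8 + 2299/7563*1/16 = 2299/7563 = pi_4  (ok)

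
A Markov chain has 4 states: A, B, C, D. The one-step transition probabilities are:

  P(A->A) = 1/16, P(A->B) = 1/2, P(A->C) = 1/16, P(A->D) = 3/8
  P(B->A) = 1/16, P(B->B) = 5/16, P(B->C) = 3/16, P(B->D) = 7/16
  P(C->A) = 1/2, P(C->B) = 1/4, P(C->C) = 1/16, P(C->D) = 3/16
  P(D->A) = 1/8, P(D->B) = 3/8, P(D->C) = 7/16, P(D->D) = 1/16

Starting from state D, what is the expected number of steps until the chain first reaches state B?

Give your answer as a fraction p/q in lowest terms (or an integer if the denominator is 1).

Let h_i = expected steps to first reach B from state i.
Boundary: h_B = 0.
First-step equations for the other states:
  h_A = 1 + 1/16*h_A + 1/2*h_B + 1/16*h_C + 3/8*h_D
  h_C = 1 + 1/2*h_A + 1/4*h_B + 1/16*h_C + 3/16*h_D
  h_D = 1 + 1/8*h_A + 3/8*h_B + 7/16*h_C + 1/16*h_D

Substituting h_B = 0 and rearranging gives the linear system (I - Q) h = 1:
  [15/16, -1/16, -3/8] . (h_A, h_C, h_D) = 1
  [-1/2, 15/16, -3/16] . (h_A, h_C, h_D) = 1
  [-1/8, -7/16, 15/16] . (h_A, h_C, h_D) = 1

Solving yields:
  h_A = 944/403
  h_C = 1152/403
  h_D = 3280/1209

Starting state is D, so the expected hitting time is h_D = 3280/1209.

Answer: 3280/1209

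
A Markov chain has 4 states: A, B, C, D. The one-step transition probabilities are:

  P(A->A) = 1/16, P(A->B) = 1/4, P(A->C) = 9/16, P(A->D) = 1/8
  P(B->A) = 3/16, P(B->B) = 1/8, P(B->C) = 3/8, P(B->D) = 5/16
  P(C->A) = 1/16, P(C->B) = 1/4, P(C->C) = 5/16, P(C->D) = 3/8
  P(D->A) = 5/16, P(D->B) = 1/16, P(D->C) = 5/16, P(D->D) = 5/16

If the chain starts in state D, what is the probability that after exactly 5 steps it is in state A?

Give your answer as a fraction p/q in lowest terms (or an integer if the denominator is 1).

Computing P^5 by repeated multiplication:
P^1 =
  A: [1/16, 1/4, 9/16, 1/8]
  B: [3/16, 1/8, 3/8, 5/16]
  C: [1/16, 1/4, 5/16, 3/8]
  D: [5/16, 1/16, 5/16, 5/16]
P^2 =
  A: [1/8, 25/128, 11/32, 43/128]
  B: [5/32, 45/256, 47/128, 77/256]
  C: [3/16, 19/128, 11/32, 41/128]
  D: [19/128, 47/256, 101/256, 35/128]
P^3 =
  A: [175/1024, 333/2048, 729/2048, 159/512]
  B: [327/2048, 703/4096, 1485/4096, 627/2048]
  C: [165/1024, 351/2048, 755/2048, 153/512]
  D: [315/2048, 45/256, 1479/4096, 1267/4096]
P^4 =
  A: [2629/16384, 2809/16384, 11973/32768, 9919/32768]
  B: [5259/32768, 701/4096, 23799/65536, 20003/65536]
  C: [2599/16384, 2827/16384, 11911/32768, 10005/32768]
  D: [2651/16384, 11143/65536, 2965/8192, 20069/65536]
P^5 =
  A: [2615/16384, 90079/524288, 95245/262144, 160039/524288]
  B: [41995/262144, 179703/1048576, 47621/131072, 319925/1048576]
  C: [657/4096, 89749/524288, 95143/262144, 160157/524288]
  D: [84049/524288, 179651/1048576, 381239/1048576, 79897/262144]

(P^5)[D -> A] = 84049/524288

Answer: 84049/524288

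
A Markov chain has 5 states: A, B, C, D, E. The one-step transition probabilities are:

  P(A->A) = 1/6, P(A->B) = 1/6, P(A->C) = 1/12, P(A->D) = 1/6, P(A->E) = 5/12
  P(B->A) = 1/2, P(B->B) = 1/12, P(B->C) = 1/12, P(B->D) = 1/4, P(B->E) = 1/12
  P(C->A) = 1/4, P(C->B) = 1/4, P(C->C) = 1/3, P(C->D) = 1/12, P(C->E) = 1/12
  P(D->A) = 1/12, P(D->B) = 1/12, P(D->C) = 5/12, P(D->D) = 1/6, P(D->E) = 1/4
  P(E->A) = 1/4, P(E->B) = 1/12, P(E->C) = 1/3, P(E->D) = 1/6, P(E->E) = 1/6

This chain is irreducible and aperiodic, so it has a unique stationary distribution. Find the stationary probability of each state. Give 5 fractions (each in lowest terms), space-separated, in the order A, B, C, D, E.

The stationary distribution satisfies pi = pi * P, i.e.:
  pi_A = 1/6*pi_A + 1/2*pi_B + 1/4*pi_C + 1/12*pi_D + 1/4*pi_E
  pi_B = 1/6*pi_A + 1/12*pi_B + 1/4*pi_C + 1/12*pi_D + 1/12*pi_E
  pi_C = 1/12*pi_A + 1/12*pi_B + 1/3*pi_C + 5/12*pi_D + 1/3*pi_E
  pi_D = 1/6*pi_A + 1/4*pi_B + 1/12*pi_C + 1/6*pi_D + 1/6*pi_E
  pi_E = 5/12*pi_A + 1/12*pi_B + 1/12*pi_C + 1/4*pi_D + 1/6*pi_E
with normalization: pi_A + pi_B + pi_C + pi_D + pi_E = 1.

Using the first 4 balance equations plus normalization, the linear system A*pi = b is:
  [-5/6, 1/2, 1/4, 1/12, 1/4] . pi = 0
  [1/6, -11/12, 1/4, 1/12, 1/12] . pi = 0
  [1/12, 1/12, -2/3, 5/12, 1/3] . pi = 0
  [1/6, 1/4, 1/12, -5/6, 1/6] . pi = 0
  [1, 1, 1, 1, 1] . pi = 1

Solving yields:
  pi_A = 5615/23401
  pi_B = 3394/23401
  pi_C = 5856/23401
  pi_D = 3695/23401
  pi_E = 4841/23401

Verification (pi * P):
  5615/23401*1/6 + 3394/23401*1/2 + 5856/23401*1/4 + 3695/23401*1/12 + 4841/23401*1/4 = 5615/23401 = pi_A  (ok)
  5615/23401*1/6 + 3394/23401*1/12 + 5856/23401*1/4 + 3695/23401*1/12 + 4841/23401*1/12 = 3394/23401 = pi_B  (ok)
  5615/23401*1/12 + 3394/23401*1/12 + 5856/23401*1/3 + 3695/23401*5/12 + 4841/23401*1/3 = 5856/23401 = pi_C  (ok)
  5615/23401*1/6 + 3394/23401*1/4 + 5856/23401*1/12 + 3695/23401*1/6 + 4841/23401*1/6 = 3695/23401 = pi_D  (ok)
  5615/23401*5/12 + 3394/23401*1/12 + 5856/23401*1/12 + 3695/23401*1/4 + 4841/23401*1/6 = 4841/23401 = pi_E  (ok)

Answer: 5615/23401 3394/23401 5856/23401 3695/23401 4841/23401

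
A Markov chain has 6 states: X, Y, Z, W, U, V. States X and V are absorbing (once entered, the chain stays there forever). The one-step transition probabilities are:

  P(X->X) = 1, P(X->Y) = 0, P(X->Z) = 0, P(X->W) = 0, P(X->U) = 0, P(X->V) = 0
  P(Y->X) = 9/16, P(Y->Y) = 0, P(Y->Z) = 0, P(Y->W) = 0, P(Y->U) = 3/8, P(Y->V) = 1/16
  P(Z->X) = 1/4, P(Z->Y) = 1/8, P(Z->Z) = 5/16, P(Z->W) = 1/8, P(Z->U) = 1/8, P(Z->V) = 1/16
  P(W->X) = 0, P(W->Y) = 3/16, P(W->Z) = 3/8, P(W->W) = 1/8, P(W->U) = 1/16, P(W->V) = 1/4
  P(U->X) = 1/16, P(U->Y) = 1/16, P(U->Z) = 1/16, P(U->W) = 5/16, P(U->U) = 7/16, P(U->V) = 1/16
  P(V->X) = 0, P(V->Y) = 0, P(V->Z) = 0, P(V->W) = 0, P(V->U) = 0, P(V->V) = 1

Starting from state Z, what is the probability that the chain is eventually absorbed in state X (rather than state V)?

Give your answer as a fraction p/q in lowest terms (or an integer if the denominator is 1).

Answer: 5468/7861

Derivation:
Let a_i = P(absorbed in X | start in state i).
Boundary conditions: a_X = 1, a_V = 0.
For each transient state i, a_i = sum_j P(i->j) * a_j:
  a_Y = 9/16*a_X + 0*a_Y + 0*a_Z + 0*a_W + 3/8*a_U + 1/16*a_V
  a_Z = 1/4*a_X + 1/8*a_Y + 5/16*a_Z + 1/8*a_W + 1/8*a_U + 1/16*a_V
  a_W = 0*a_X + 3/16*a_Y + 3/8*a_Z + 1/8*a_W + 1/16*a_U + 1/4*a_V
  a_U = 1/16*a_X + 1/16*a_Y + 1/16*a_Z + 5/16*a_W + 7/16*a_U + 1/16*a_V

Substituting a_X = 1 and a_V = 0, rearrange to (I - Q) a = r where r[i] = P(i -> X):
  [1, 0, 0, -3/8] . (a_Y, a_Z, a_W, a_U) = 9/16
  [-1/8, 11/16, -1/8, -1/8] . (a_Y, a_Z, a_W, a_U) = 1/4
  [-3/16, -3/8, 7/8, -1/16] . (a_Y, a_Z, a_W, a_U) = 0
  [-1/16, -1/16, -5/16, 9/16] . (a_Y, a_Z, a_W, a_U) = 1/16

Solving yields:
  a_Y = 12105/15722
  a_Z = 5468/7861
  a_W = 3951/7861
  a_U = 8697/15722

Starting state is Z, so the absorption probability is a_Z = 5468/7861.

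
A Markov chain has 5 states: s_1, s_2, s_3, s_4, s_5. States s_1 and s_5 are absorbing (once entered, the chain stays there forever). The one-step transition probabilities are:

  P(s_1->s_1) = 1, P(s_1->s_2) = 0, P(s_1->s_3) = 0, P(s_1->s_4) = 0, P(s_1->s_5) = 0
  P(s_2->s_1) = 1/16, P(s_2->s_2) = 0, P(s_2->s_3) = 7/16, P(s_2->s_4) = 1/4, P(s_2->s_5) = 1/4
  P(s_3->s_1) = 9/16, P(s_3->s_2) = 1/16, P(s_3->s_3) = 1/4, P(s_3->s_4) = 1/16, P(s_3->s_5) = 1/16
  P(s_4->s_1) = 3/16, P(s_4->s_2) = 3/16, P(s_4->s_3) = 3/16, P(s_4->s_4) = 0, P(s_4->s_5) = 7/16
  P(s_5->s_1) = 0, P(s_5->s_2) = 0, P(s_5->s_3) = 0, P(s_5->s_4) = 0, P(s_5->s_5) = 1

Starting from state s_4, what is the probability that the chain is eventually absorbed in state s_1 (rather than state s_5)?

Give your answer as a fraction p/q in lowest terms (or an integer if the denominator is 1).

Answer: 243/547

Derivation:
Let a_i = P(absorbed in s_1 | start in state i).
Boundary conditions: a_s_1 = 1, a_s_5 = 0.
For each transient state i, a_i = sum_j P(i->j) * a_j:
  a_s_2 = 1/16*a_s_1 + 0*a_s_2 + 7/16*a_s_3 + 1/4*a_s_4 + 1/4*a_s_5
  a_s_3 = 9/16*a_s_1 + 1/16*a_s_2 + 1/4*a_s_3 + 1/16*a_s_4 + 1/16*a_s_5
  a_s_4 = 3/16*a_s_1 + 3/16*a_s_2 + 3/16*a_s_3 + 0*a_s_4 + 7/16*a_s_5

Substituting a_s_1 = 1 and a_s_5 = 0, rearrange to (I - Q) a = r where r[i] = P(i -> s_1):
  [1, -7/16, -1/4] . (a_s_2, a_s_3, a_s_4) = 1/16
  [-1/16, 3/4, -1/16] . (a_s_2, a_s_3, a_s_4) = 9/16
  [-3/16, -3/16, 1] . (a_s_2, a_s_3, a_s_4) = 3/16

Solving yields:
  a_s_2 = 294/547
  a_s_3 = 455/547
  a_s_4 = 243/547

Starting state is s_4, so the absorption probability is a_s_4 = 243/547.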